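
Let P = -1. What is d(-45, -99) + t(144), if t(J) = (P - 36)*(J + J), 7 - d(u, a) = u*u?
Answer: -12674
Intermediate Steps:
d(u, a) = 7 - u² (d(u, a) = 7 - u*u = 7 - u²)
t(J) = -74*J (t(J) = (-1 - 36)*(J + J) = -74*J)
d(-45, -99) + t(144) = (7 - 1*(-45)²) - 74*144 = (7 - 1*2025) - 10656 = (7 - 2025) - 10656 = -2018 - 10656 = -12674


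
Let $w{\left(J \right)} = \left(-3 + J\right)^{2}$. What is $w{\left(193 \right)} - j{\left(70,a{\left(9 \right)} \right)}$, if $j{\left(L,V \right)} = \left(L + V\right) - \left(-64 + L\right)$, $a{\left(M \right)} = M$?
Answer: $36027$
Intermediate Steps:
$j{\left(L,V \right)} = 64 + V$
$w{\left(193 \right)} - j{\left(70,a{\left(9 \right)} \right)} = \left(-3 + 193\right)^{2} - \left(64 + 9\right) = 190^{2} - 73 = 36100 - 73 = 36027$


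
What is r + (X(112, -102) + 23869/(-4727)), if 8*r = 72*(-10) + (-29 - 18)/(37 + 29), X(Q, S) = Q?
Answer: 42083831/2495856 ≈ 16.861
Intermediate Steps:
r = -47567/528 (r = (72*(-10) + (-29 - 18)/(37 + 29))/8 = (-720 - 47/66)/8 = (1/8)*(-47567/66) = -47567/528 ≈ -90.089)
r + (X(112, -102) + 23869/(-4727)) = -47567/528 + (112 + 23869/(-4727)) = -47567/528 + (112 + 23869*(-1/4727)) = -47567/528 + (112 - 23869/4727) = -47567/528 + 505555/4727 = 42083831/2495856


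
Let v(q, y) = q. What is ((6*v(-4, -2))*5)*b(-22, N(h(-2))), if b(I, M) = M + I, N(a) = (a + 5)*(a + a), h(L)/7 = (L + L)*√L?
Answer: 378960 + 33600*I*√2 ≈ 3.7896e+5 + 47518.0*I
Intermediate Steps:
h(L) = 14*L^(3/2) (h(L) = 7*((L + L)*√L) = 7*((2*L)*√L) = 7*(2*L^(3/2)) = 14*L^(3/2))
N(a) = 2*a*(5 + a) (N(a) = (5 + a)*(2*a) = 2*a*(5 + a))
b(I, M) = I + M
((6*v(-4, -2))*5)*b(-22, N(h(-2))) = ((6*(-4))*5)*(-22 + 2*(14*(-2)^(3/2))*(5 + 14*(-2)^(3/2))) = (-24*5)*(-22 + 2*(14*(-2*I*√2))*(5 + 14*(-2*I*√2))) = -120*(-22 + 2*(-28*I*√2)*(5 - 28*I*√2)) = -120*(-22 - 56*I*√2*(5 - 28*I*√2)) = 2640 + 6720*I*√2*(5 - 28*I*√2)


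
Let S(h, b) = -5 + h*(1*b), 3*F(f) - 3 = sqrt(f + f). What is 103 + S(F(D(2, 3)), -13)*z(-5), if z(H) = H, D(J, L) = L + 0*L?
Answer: 193 + 65*sqrt(6)/3 ≈ 246.07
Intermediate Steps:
D(J, L) = L (D(J, L) = L + 0 = L)
F(f) = 1 + sqrt(2)*sqrt(f)/3 (F(f) = 1 + sqrt(f + f)/3 = 1 + sqrt(2*f)/3 = 1 + (sqrt(2)*sqrt(f))/3 = 1 + sqrt(2)*sqrt(f)/3)
S(h, b) = -5 + b*h (S(h, b) = -5 + h*b = -5 + b*h)
103 + S(F(D(2, 3)), -13)*z(-5) = 103 + (-5 - 13*(1 + sqrt(2)*sqrt(3)/3))*(-5) = 103 + (-5 - 13*(1 + sqrt(6)/3))*(-5) = 103 + (-5 + (-13 - 13*sqrt(6)/3))*(-5) = 103 + (-18 - 13*sqrt(6)/3)*(-5) = 103 + (90 + 65*sqrt(6)/3) = 193 + 65*sqrt(6)/3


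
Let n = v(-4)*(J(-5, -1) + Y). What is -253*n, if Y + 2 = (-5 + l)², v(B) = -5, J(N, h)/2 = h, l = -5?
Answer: 121440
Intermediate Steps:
J(N, h) = 2*h
Y = 98 (Y = -2 + (-5 - 5)² = -2 + (-10)² = -2 + 100 = 98)
n = -480 (n = -5*(2*(-1) + 98) = -5*(-2 + 98) = -5*96 = -480)
-253*n = -253*(-480) = 121440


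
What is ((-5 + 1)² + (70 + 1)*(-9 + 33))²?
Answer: 2958400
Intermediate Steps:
((-5 + 1)² + (70 + 1)*(-9 + 33))² = ((-4)² + 71*24)² = (16 + 1704)² = 1720² = 2958400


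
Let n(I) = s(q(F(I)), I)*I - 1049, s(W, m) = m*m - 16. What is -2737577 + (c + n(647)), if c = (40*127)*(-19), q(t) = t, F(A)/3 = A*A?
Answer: 267994525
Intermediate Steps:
F(A) = 3*A² (F(A) = 3*(A*A) = 3*A²)
c = -96520 (c = 5080*(-19) = -96520)
s(W, m) = -16 + m² (s(W, m) = m² - 16 = -16 + m²)
n(I) = -1049 + I*(-16 + I²) (n(I) = (-16 + I²)*I - 1049 = I*(-16 + I²) - 1049 = -1049 + I*(-16 + I²))
-2737577 + (c + n(647)) = -2737577 + (-96520 + (-1049 + 647*(-16 + 647²))) = -2737577 + (-96520 + (-1049 + 647*(-16 + 418609))) = -2737577 + (-96520 + (-1049 + 647*418593)) = -2737577 + (-96520 + (-1049 + 270829671)) = -2737577 + (-96520 + 270828622) = -2737577 + 270732102 = 267994525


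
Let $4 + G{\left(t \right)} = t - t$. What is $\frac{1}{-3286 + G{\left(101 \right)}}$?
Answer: $- \frac{1}{3290} \approx -0.00030395$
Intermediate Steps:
$G{\left(t \right)} = -4$ ($G{\left(t \right)} = -4 + \left(t - t\right) = -4 + 0 = -4$)
$\frac{1}{-3286 + G{\left(101 \right)}} = \frac{1}{-3286 - 4} = \frac{1}{-3290} = - \frac{1}{3290}$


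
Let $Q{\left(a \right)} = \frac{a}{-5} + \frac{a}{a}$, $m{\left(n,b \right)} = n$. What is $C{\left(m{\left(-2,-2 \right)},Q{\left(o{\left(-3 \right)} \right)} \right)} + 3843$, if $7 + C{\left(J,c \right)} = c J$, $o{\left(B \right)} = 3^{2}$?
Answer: $\frac{19188}{5} \approx 3837.6$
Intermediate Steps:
$o{\left(B \right)} = 9$
$Q{\left(a \right)} = 1 - \frac{a}{5}$ ($Q{\left(a \right)} = a \left(- \frac{1}{5}\right) + 1 = - \frac{a}{5} + 1 = 1 - \frac{a}{5}$)
$C{\left(J,c \right)} = -7 + J c$ ($C{\left(J,c \right)} = -7 + c J = -7 + J c$)
$C{\left(m{\left(-2,-2 \right)},Q{\left(o{\left(-3 \right)} \right)} \right)} + 3843 = \left(-7 - 2 \left(1 - \frac{9}{5}\right)\right) + 3843 = \left(-7 - - \frac{8}{5}\right) + 3843 = \left(-7 + \frac{8}{5}\right) + 3843 = - \frac{27}{5} + 3843 = \frac{19188}{5}$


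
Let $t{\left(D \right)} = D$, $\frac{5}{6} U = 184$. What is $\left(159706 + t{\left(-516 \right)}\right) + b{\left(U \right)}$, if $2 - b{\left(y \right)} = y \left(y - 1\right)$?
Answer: $\frac{2766504}{25} \approx 1.1066 \cdot 10^{5}$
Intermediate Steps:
$U = \frac{1104}{5}$ ($U = \frac{6}{5} \cdot 184 = \frac{1104}{5} \approx 220.8$)
$b{\left(y \right)} = 2 - y \left(-1 + y\right)$ ($b{\left(y \right)} = 2 - y \left(y - 1\right) = 2 - y \left(-1 + y\right)$)
$\left(159706 + t{\left(-516 \right)}\right) + b{\left(U \right)} = \left(159706 - 516\right) + \left(2 + \frac{1104}{5} - \left(\frac{1104}{5}\right)^{2}\right) = 159190 + \left(2 + \frac{1104}{5} - \frac{1218816}{25}\right) = 159190 - \frac{1213246}{25} = \frac{2766504}{25}$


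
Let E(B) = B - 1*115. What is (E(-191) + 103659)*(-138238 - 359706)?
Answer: -51464006232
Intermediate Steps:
E(B) = -115 + B (E(B) = B - 115 = -115 + B)
(E(-191) + 103659)*(-138238 - 359706) = ((-115 - 191) + 103659)*(-138238 - 359706) = (-306 + 103659)*(-497944) = 103353*(-497944) = -51464006232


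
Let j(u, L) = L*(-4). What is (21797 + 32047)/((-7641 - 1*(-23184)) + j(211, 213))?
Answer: 17948/4897 ≈ 3.6651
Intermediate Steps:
j(u, L) = -4*L
(21797 + 32047)/((-7641 - 1*(-23184)) + j(211, 213)) = (21797 + 32047)/((-7641 - 1*(-23184)) - 4*213) = 53844/((-7641 + 23184) - 852) = 53844/(15543 - 852) = 53844/14691 = 53844*(1/14691) = 17948/4897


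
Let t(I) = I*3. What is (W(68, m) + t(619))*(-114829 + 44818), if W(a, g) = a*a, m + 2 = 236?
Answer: -453741291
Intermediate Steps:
m = 234 (m = -2 + 236 = 234)
W(a, g) = a²
t(I) = 3*I
(W(68, m) + t(619))*(-114829 + 44818) = (68² + 3*619)*(-114829 + 44818) = (4624 + 1857)*(-70011) = 6481*(-70011) = -453741291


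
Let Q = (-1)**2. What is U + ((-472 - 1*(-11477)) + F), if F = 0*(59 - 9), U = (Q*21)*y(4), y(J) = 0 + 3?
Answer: 11068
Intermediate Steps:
y(J) = 3
Q = 1
U = 63 (U = (1*21)*3 = 21*3 = 63)
F = 0 (F = 0*50 = 0)
U + ((-472 - 1*(-11477)) + F) = 63 + ((-472 - 1*(-11477)) + 0) = 63 + ((-472 + 11477) + 0) = 63 + (11005 + 0) = 63 + 11005 = 11068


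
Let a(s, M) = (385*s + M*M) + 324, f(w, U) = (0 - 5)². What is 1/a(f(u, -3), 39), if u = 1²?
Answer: 1/11470 ≈ 8.7184e-5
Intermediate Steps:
u = 1
f(w, U) = 25 (f(w, U) = (-5)² = 25)
a(s, M) = 324 + M² + 385*s (a(s, M) = (385*s + M²) + 324 = (M² + 385*s) + 324 = 324 + M² + 385*s)
1/a(f(u, -3), 39) = 1/(324 + 39² + 385*25) = 1/(324 + 1521 + 9625) = 1/11470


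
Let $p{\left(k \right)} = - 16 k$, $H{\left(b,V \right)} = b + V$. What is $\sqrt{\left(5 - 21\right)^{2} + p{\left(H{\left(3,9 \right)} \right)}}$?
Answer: $8$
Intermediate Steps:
$H{\left(b,V \right)} = V + b$
$\sqrt{\left(5 - 21\right)^{2} + p{\left(H{\left(3,9 \right)} \right)}} = \sqrt{\left(5 - 21\right)^{2} - 16 \left(9 + 3\right)} = \sqrt{\left(-16\right)^{2} - 192} = \sqrt{256 - 192} = \sqrt{64} = 8$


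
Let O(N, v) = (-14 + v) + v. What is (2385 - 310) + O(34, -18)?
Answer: 2025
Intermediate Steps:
O(N, v) = -14 + 2*v
(2385 - 310) + O(34, -18) = (2385 - 310) + (-14 + 2*(-18)) = 2075 + (-14 - 36) = 2075 - 50 = 2025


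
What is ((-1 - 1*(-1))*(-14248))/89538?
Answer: 0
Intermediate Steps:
((-1 - 1*(-1))*(-14248))/89538 = ((-1 + 1)*(-14248))*(1/89538) = (0*(-14248))*(1/89538) = 0*(1/89538) = 0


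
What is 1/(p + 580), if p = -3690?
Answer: -1/3110 ≈ -0.00032154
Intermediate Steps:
1/(p + 580) = 1/(-3690 + 580) = 1/(-3110) = -1/3110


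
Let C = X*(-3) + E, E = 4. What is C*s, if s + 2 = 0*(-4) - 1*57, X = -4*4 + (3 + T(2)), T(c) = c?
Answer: -2183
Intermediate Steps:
X = -11 (X = -4*4 + (3 + 2) = -16 + 5 = -11)
C = 37 (C = -11*(-3) + 4 = 33 + 4 = 37)
s = -59 (s = -2 + (0*(-4) - 1*57) = -2 + (0 - 57) = -2 - 57 = -59)
C*s = 37*(-59) = -2183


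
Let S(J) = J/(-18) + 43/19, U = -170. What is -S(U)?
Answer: -2002/171 ≈ -11.708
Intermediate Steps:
S(J) = 43/19 - J/18 (S(J) = J*(-1/18) + 43*(1/19) = -J/18 + 43/19 = 43/19 - J/18)
-S(U) = -(43/19 - 1/18*(-170)) = -(43/19 + 85/9) = -1*2002/171 = -2002/171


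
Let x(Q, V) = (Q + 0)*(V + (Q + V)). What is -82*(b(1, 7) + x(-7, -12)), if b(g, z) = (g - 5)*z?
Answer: -15498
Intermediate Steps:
x(Q, V) = Q*(Q + 2*V)
b(g, z) = z*(-5 + g) (b(g, z) = (-5 + g)*z = z*(-5 + g))
-82*(b(1, 7) + x(-7, -12)) = -82*(7*(-5 + 1) - 7*(-7 + 2*(-12))) = -82*(7*(-4) - 7*(-7 - 24)) = -82*(-28 - 7*(-31)) = -82*(-28 + 217) = -82*189 = -15498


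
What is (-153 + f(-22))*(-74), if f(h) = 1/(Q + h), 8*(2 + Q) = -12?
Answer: 577570/51 ≈ 11325.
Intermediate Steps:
Q = -7/2 (Q = -2 + (⅛)*(-12) = -2 - 3/2 = -7/2 ≈ -3.5000)
f(h) = 1/(-7/2 + h)
(-153 + f(-22))*(-74) = (-153 + 2/(-7 + 2*(-22)))*(-74) = (-153 + 2/(-7 - 44))*(-74) = (-153 + 2/(-51))*(-74) = (-153 + 2*(-1/51))*(-74) = (-153 - 2/51)*(-74) = -7805/51*(-74) = 577570/51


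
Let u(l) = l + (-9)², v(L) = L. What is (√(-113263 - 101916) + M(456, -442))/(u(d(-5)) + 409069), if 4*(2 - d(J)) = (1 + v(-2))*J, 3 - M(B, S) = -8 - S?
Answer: -1724/1636603 + 4*I*√215179/1636603 ≈ -0.0010534 + 0.0011337*I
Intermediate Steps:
M(B, S) = 11 + S (M(B, S) = 3 - (-8 - S) = 3 + (8 + S) = 11 + S)
d(J) = 2 + J/4 (d(J) = 2 - (1 - 2)*J/4 = 2 - (-1)*J/4 = 2 + J/4)
u(l) = 81 + l (u(l) = l + 81 = 81 + l)
(√(-113263 - 101916) + M(456, -442))/(u(d(-5)) + 409069) = (√(-113263 - 101916) + (11 - 442))/((81 + (2 + (¼)*(-5))) + 409069) = (√(-215179) - 431)/((81 + (2 - 5/4)) + 409069) = (I*√215179 - 431)/((81 + ¾) + 409069) = (-431 + I*√215179)/(327/4 + 409069) = (-431 + I*√215179)/(1636603/4) = (-431 + I*√215179)*(4/1636603) = -1724/1636603 + 4*I*√215179/1636603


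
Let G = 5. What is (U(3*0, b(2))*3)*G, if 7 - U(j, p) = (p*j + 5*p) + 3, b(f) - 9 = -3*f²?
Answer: 285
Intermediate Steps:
b(f) = 9 - 3*f²
U(j, p) = 4 - 5*p - j*p (U(j, p) = 7 - ((p*j + 5*p) + 3) = 7 - ((j*p + 5*p) + 3) = 7 - ((5*p + j*p) + 3) = 7 - (3 + 5*p + j*p) = 7 + (-3 - 5*p - j*p) = 4 - 5*p - j*p)
(U(3*0, b(2))*3)*G = ((4 - 5*(9 - 3*2²) - 3*0*(9 - 3*2²))*3)*5 = ((4 - 5*(9 - 3*4) - 1*0*(9 - 3*4))*3)*5 = ((4 - 5*(9 - 12) - 1*0*(9 - 12))*3)*5 = ((4 - 5*(-3) - 1*0*(-3))*3)*5 = ((4 + 15 + 0)*3)*5 = (19*3)*5 = 57*5 = 285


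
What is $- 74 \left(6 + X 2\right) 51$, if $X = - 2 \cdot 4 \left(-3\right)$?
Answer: $-203796$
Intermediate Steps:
$X = 24$ ($X = \left(-2\right) \left(-12\right) = 24$)
$- 74 \left(6 + X 2\right) 51 = - 74 \left(6 + 24 \cdot 2\right) 51 = - 74 \left(6 + 48\right) 51 = \left(-74\right) 54 \cdot 51 = \left(-3996\right) 51 = -203796$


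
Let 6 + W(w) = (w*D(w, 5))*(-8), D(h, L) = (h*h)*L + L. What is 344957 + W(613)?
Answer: -9213535449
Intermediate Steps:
D(h, L) = L + L*h**2 (D(h, L) = h**2*L + L = L*h**2 + L = L + L*h**2)
W(w) = -6 - 8*w*(5 + 5*w**2) (W(w) = -6 + (w*(5*(1 + w**2)))*(-8) = -6 + (w*(5 + 5*w**2))*(-8) = -6 - 8*w*(5 + 5*w**2))
344957 + W(613) = 344957 + (-6 - 40*613 - 40*613**3) = 344957 + (-6 - 24520 - 40*230346397) = 344957 + (-6 - 24520 - 9213855880) = 344957 - 9213880406 = -9213535449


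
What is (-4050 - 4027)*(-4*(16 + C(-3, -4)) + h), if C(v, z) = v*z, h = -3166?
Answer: 26476406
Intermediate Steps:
(-4050 - 4027)*(-4*(16 + C(-3, -4)) + h) = (-4050 - 4027)*(-4*(16 - 3*(-4)) - 3166) = -8077*(-4*(16 + 12) - 3166) = -8077*(-4*28 - 3166) = -8077*(-112 - 3166) = -8077*(-3278) = 26476406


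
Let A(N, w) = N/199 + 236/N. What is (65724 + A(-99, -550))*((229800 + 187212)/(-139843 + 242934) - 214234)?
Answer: -2599569792868841458/184635981 ≈ -1.4079e+10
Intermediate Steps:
A(N, w) = 236/N + N/199 (A(N, w) = N*(1/199) + 236/N = N/199 + 236/N = 236/N + N/199)
(65724 + A(-99, -550))*((229800 + 187212)/(-139843 + 242934) - 214234) = (65724 + (236/(-99) + (1/199)*(-99)))*((229800 + 187212)/(-139843 + 242934) - 214234) = (65724 + (236*(-1/99) - 99/199))*(417012/103091 - 214234) = (65724 + (-236/99 - 99/199))*(417012*(1/103091) - 214234) = (65724 - 56765/19701)*(417012/103091 - 214234) = (1294771759/19701)*(-22085180282/103091) = -2599569792868841458/184635981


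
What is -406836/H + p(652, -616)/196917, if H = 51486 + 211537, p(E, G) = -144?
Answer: -26716933308/17264566697 ≈ -1.5475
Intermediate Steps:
H = 263023
-406836/H + p(652, -616)/196917 = -406836/263023 - 144/196917 = -406836*1/263023 - 144*1/196917 = -406836/263023 - 48/65639 = -26716933308/17264566697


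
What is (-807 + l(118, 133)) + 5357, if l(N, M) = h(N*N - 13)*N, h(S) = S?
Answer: 1646048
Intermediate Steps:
l(N, M) = N*(-13 + N²) (l(N, M) = (N*N - 13)*N = (N² - 13)*N = (-13 + N²)*N = N*(-13 + N²))
(-807 + l(118, 133)) + 5357 = (-807 + 118*(-13 + 118²)) + 5357 = (-807 + 118*(-13 + 13924)) + 5357 = (-807 + 118*13911) + 5357 = (-807 + 1641498) + 5357 = 1640691 + 5357 = 1646048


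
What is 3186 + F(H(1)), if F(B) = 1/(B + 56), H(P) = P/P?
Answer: 181603/57 ≈ 3186.0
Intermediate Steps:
H(P) = 1
F(B) = 1/(56 + B)
3186 + F(H(1)) = 3186 + 1/(56 + 1) = 3186 + 1/57 = 181603/57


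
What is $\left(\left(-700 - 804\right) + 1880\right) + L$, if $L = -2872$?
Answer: $-2496$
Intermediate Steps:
$\left(\left(-700 - 804\right) + 1880\right) + L = \left(\left(-700 - 804\right) + 1880\right) - 2872 = \left(-1504 + 1880\right) - 2872 = 376 - 2872 = -2496$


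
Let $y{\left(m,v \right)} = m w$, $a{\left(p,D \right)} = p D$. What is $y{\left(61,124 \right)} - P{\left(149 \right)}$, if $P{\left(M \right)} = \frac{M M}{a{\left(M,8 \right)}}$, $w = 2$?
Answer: $\frac{827}{8} \approx 103.38$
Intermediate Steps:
$a{\left(p,D \right)} = D p$
$y{\left(m,v \right)} = 2 m$ ($y{\left(m,v \right)} = m 2 = 2 m$)
$P{\left(M \right)} = \frac{M}{8}$ ($P{\left(M \right)} = \frac{M M}{8 M} = M^{2} \frac{1}{8 M} = \frac{M}{8}$)
$y{\left(61,124 \right)} - P{\left(149 \right)} = 2 \cdot 61 - \frac{1}{8} \cdot 149 = 122 - \frac{149}{8} = \frac{827}{8}$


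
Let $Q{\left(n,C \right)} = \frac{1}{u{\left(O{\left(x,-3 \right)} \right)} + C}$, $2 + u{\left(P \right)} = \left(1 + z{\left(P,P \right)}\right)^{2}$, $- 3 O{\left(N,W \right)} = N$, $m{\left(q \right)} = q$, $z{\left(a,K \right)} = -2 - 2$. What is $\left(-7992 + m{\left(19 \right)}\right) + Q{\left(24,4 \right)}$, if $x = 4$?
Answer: $- \frac{87702}{11} \approx -7972.9$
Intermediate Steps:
$z{\left(a,K \right)} = -4$
$O{\left(N,W \right)} = - \frac{N}{3}$
$u{\left(P \right)} = 7$ ($u{\left(P \right)} = -2 + \left(1 - 4\right)^{2} = -2 + \left(-3\right)^{2} = -2 + 9 = 7$)
$Q{\left(n,C \right)} = \frac{1}{7 + C}$
$\left(-7992 + m{\left(19 \right)}\right) + Q{\left(24,4 \right)} = \left(-7992 + 19\right) + \frac{1}{7 + 4} = -7973 + \frac{1}{11} = - \frac{87702}{11}$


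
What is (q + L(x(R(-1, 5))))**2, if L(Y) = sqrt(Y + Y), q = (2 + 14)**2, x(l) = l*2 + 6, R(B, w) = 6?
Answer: 68644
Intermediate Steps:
x(l) = 6 + 2*l (x(l) = 2*l + 6 = 6 + 2*l)
q = 256 (q = 16**2 = 256)
L(Y) = sqrt(2)*sqrt(Y) (L(Y) = sqrt(2*Y) = sqrt(2)*sqrt(Y))
(q + L(x(R(-1, 5))))**2 = (256 + sqrt(2)*sqrt(6 + 2*6))**2 = (256 + sqrt(2)*sqrt(6 + 12))**2 = (256 + sqrt(2)*sqrt(18))**2 = (256 + sqrt(2)*(3*sqrt(2)))**2 = (256 + 6)**2 = 262**2 = 68644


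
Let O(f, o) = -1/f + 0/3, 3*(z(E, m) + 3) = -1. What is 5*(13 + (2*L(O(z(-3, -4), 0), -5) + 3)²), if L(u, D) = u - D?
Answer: 4949/5 ≈ 989.80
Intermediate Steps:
z(E, m) = -10/3 (z(E, m) = -3 + (⅓)*(-1) = -3 - ⅓ = -10/3)
O(f, o) = -1/f (O(f, o) = -1/f + 0*(⅓) = -1/f + 0 = -1/f)
5*(13 + (2*L(O(z(-3, -4), 0), -5) + 3)²) = 5*(13 + (2*(-1/(-10/3) - 1*(-5)) + 3)²) = 5*(13 + (2*(-1*(-3/10) + 5) + 3)²) = 5*(13 + (2*(3/10 + 5) + 3)²) = 5*(13 + (2*(53/10) + 3)²) = 5*(13 + (53/5 + 3)²) = 5*(13 + (68/5)²) = 5*(13 + 4624/25) = 5*(4949/25) = 4949/5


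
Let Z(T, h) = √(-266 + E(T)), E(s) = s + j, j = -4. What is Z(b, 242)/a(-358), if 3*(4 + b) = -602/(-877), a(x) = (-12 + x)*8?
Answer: -I*√473772063/3893880 ≈ -0.0055899*I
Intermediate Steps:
a(x) = -96 + 8*x
b = -9922/2631 (b = -4 + (-602/(-877))/3 = -4 + (-602*(-1/877))/3 = -4 + (⅓)*(602/877) = -4 + 602/2631 = -9922/2631 ≈ -3.7712)
E(s) = -4 + s (E(s) = s - 4 = -4 + s)
Z(T, h) = √(-270 + T) (Z(T, h) = √(-266 + (-4 + T)) = √(-270 + T))
Z(b, 242)/a(-358) = √(-270 - 9922/2631)/(-96 + 8*(-358)) = √(-720292/2631)/(-96 - 2864) = (2*I*√473772063/2631)/(-2960) = (2*I*√473772063/2631)*(-1/2960) = -I*√473772063/3893880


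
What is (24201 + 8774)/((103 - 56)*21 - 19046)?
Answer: -32975/18059 ≈ -1.8260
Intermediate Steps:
(24201 + 8774)/((103 - 56)*21 - 19046) = 32975/(47*21 - 19046) = 32975/(987 - 19046) = 32975/(-18059) = 32975*(-1/18059) = -32975/18059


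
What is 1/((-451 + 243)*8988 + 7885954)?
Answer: 1/6016450 ≈ 1.6621e-7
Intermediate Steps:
1/((-451 + 243)*8988 + 7885954) = 1/(-208*8988 + 7885954) = 1/(-1869504 + 7885954) = 1/6016450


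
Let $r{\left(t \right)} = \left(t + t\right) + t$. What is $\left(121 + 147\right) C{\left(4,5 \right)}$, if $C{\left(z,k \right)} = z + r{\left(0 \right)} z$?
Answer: $1072$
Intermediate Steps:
$r{\left(t \right)} = 3 t$ ($r{\left(t \right)} = 2 t + t = 3 t$)
$C{\left(z,k \right)} = z$ ($C{\left(z,k \right)} = z + 3 \cdot 0 z = z + 0 z = z + 0 = z$)
$\left(121 + 147\right) C{\left(4,5 \right)} = \left(121 + 147\right) 4 = 268 \cdot 4 = 1072$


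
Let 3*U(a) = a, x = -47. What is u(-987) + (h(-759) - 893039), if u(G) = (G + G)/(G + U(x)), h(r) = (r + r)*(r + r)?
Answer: 45161183/32 ≈ 1.4113e+6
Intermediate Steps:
U(a) = a/3
h(r) = 4*r² (h(r) = (2*r)*(2*r) = 4*r²)
u(G) = 2*G/(-47/3 + G) (u(G) = (G + G)/(G + (⅓)*(-47)) = (2*G)/(G - 47/3) = (2*G)/(-47/3 + G) = 2*G/(-47/3 + G))
u(-987) + (h(-759) - 893039) = 6*(-987)/(-47 + 3*(-987)) + (4*(-759)² - 893039) = 6*(-987)/(-47 - 2961) + (4*576081 - 893039) = 6*(-987)/(-3008) + (2304324 - 893039) = 6*(-987)*(-1/3008) + 1411285 = 63/32 + 1411285 = 45161183/32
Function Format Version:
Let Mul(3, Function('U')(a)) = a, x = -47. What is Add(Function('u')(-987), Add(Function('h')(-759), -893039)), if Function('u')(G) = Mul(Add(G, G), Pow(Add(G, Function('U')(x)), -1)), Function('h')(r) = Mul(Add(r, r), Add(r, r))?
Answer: Rational(45161183, 32) ≈ 1.4113e+6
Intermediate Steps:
Function('U')(a) = Mul(Rational(1, 3), a)
Function('h')(r) = Mul(4, Pow(r, 2)) (Function('h')(r) = Mul(Mul(2, r), Mul(2, r)) = Mul(4, Pow(r, 2)))
Function('u')(G) = Mul(2, G, Pow(Add(Rational(-47, 3), G), -1)) (Function('u')(G) = Mul(Add(G, G), Pow(Add(G, Mul(Rational(1, 3), -47)), -1)) = Mul(Mul(2, G), Pow(Add(G, Rational(-47, 3)), -1)) = Mul(Mul(2, G), Pow(Add(Rational(-47, 3), G), -1)) = Mul(2, G, Pow(Add(Rational(-47, 3), G), -1)))
Add(Function('u')(-987), Add(Function('h')(-759), -893039)) = Add(Mul(6, -987, Pow(Add(-47, Mul(3, -987)), -1)), Add(Mul(4, Pow(-759, 2)), -893039)) = Add(Mul(6, -987, Pow(Add(-47, -2961), -1)), Add(Mul(4, 576081), -893039)) = Add(Mul(6, -987, Pow(-3008, -1)), Add(2304324, -893039)) = Add(Mul(6, -987, Rational(-1, 3008)), 1411285) = Add(Rational(63, 32), 1411285) = Rational(45161183, 32)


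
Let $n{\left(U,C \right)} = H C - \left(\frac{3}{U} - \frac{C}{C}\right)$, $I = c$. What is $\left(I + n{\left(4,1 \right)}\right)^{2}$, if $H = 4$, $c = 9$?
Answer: $\frac{2809}{16} \approx 175.56$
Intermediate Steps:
$I = 9$
$n{\left(U,C \right)} = 1 - \frac{3}{U} + 4 C$ ($n{\left(U,C \right)} = 4 C - \left(\frac{3}{U} - \frac{C}{C}\right) = 4 C + \left(1 - \frac{3}{U}\right) = 1 - \frac{3}{U} + 4 C$)
$\left(I + n{\left(4,1 \right)}\right)^{2} = \left(9 + \left(1 - \frac{3}{4} + 4 \cdot 1\right)\right)^{2} = \left(9 + \left(1 - \frac{3}{4} + 4\right)\right)^{2} = \left(9 + \frac{17}{4}\right)^{2} = \left(\frac{53}{4}\right)^{2} = \frac{2809}{16}$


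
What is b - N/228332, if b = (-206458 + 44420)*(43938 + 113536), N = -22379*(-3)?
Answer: -5826295587111121/228332 ≈ -2.5517e+10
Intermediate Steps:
N = 67137
b = -25516772012 (b = -162038*157474 = -25516772012)
b - N/228332 = -25516772012 - 67137/228332 = -5826295587111121/228332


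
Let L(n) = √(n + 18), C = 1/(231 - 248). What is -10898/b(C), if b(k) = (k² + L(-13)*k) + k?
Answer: -50392352/1189 + 53541874*√5/1189 ≈ 58310.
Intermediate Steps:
C = -1/17 (C = 1/(-17) = -1/17 ≈ -0.058824)
L(n) = √(18 + n)
b(k) = k + k² + k*√5 (b(k) = (k² + √(18 - 13)*k) + k = (k² + √5*k) + k = (k² + k*√5) + k = k + k² + k*√5)
-10898/b(C) = -10898*(-17/(1 - 1/17 + √5)) = -10898*(-17/(16/17 + √5)) = -10898/(-16/289 - √5/17)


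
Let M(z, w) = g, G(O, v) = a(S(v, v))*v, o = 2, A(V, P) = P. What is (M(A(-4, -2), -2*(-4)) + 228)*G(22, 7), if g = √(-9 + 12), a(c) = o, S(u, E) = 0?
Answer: 3192 + 14*√3 ≈ 3216.3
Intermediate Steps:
a(c) = 2
G(O, v) = 2*v
g = √3 ≈ 1.7320
M(z, w) = √3
(M(A(-4, -2), -2*(-4)) + 228)*G(22, 7) = (√3 + 228)*(2*7) = (228 + √3)*14 = 3192 + 14*√3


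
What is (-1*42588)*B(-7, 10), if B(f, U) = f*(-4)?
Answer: -1192464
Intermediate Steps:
B(f, U) = -4*f
(-1*42588)*B(-7, 10) = (-1*42588)*(-4*(-7)) = -42588*28 = -1192464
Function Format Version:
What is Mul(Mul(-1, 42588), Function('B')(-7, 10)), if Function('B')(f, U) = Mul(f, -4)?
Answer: -1192464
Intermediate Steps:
Function('B')(f, U) = Mul(-4, f)
Mul(Mul(-1, 42588), Function('B')(-7, 10)) = Mul(Mul(-1, 42588), Mul(-4, -7)) = Mul(-42588, 28) = -1192464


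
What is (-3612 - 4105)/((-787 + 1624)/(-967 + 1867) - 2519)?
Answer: 771700/251807 ≈ 3.0646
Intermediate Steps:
(-3612 - 4105)/((-787 + 1624)/(-967 + 1867) - 2519) = -7717/(837/900 - 2519) = -7717/(837*(1/900) - 2519) = -7717/(93/100 - 2519) = -7717/(-251807/100) = -7717*(-100/251807) = 771700/251807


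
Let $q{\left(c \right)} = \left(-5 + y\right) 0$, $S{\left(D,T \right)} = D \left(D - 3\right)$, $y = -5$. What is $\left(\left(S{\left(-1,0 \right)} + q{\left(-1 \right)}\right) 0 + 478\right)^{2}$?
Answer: $228484$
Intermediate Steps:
$S{\left(D,T \right)} = D \left(-3 + D\right)$
$q{\left(c \right)} = 0$ ($q{\left(c \right)} = \left(-5 - 5\right) 0 = \left(-10\right) 0 = 0$)
$\left(\left(S{\left(-1,0 \right)} + q{\left(-1 \right)}\right) 0 + 478\right)^{2} = \left(\left(- (-3 - 1) + 0\right) 0 + 478\right)^{2} = \left(\left(\left(-1\right) \left(-4\right) + 0\right) 0 + 478\right)^{2} = \left(\left(4 + 0\right) 0 + 478\right)^{2} = \left(4 \cdot 0 + 478\right)^{2} = \left(0 + 478\right)^{2} = 478^{2} = 228484$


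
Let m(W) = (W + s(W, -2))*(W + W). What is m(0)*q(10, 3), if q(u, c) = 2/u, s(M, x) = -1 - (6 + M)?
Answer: 0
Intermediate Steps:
s(M, x) = -7 - M (s(M, x) = -1 + (-6 - M) = -7 - M)
m(W) = -14*W (m(W) = (W + (-7 - W))*(W + W) = -14*W)
m(0)*q(10, 3) = (-14*0)*(2/10) = 0*(2*(⅒)) = 0*(⅕) = 0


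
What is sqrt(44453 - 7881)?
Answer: 2*sqrt(9143) ≈ 191.24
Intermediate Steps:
sqrt(44453 - 7881) = sqrt(36572) = 2*sqrt(9143)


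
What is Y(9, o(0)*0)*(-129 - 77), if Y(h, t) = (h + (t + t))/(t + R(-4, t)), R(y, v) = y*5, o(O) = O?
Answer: 927/10 ≈ 92.700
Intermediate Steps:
R(y, v) = 5*y
Y(h, t) = (h + 2*t)/(-20 + t) (Y(h, t) = (h + (t + t))/(t + 5*(-4)) = (h + 2*t)/(t - 20) = (h + 2*t)/(-20 + t))
Y(9, o(0)*0)*(-129 - 77) = ((9 + 2*(0*0))/(-20 + 0*0))*(-129 - 77) = ((9 + 2*0)/(-20 + 0))*(-206) = ((9 + 0)/(-20))*(-206) = -1/20*9*(-206) = -9/20*(-206) = 927/10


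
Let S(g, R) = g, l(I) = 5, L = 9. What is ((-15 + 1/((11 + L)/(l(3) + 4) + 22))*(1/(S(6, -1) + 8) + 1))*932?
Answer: -11397195/763 ≈ -14937.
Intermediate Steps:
((-15 + 1/((11 + L)/(l(3) + 4) + 22))*(1/(S(6, -1) + 8) + 1))*932 = ((-15 + 1/((11 + 9)/(5 + 4) + 22))*(1/(6 + 8) + 1))*932 = ((-15 + 1/(20/9 + 22))*(1/14 + 1))*932 = ((-15 + 1/(20*(⅑) + 22))*(1/14 + 1))*932 = ((-15 + 1/(20/9 + 22))*(15/14))*932 = ((-15 + 1/(218/9))*(15/14))*932 = ((-15 + 9/218)*(15/14))*932 = -3261/218*15/14*932 = -48915/3052*932 = -11397195/763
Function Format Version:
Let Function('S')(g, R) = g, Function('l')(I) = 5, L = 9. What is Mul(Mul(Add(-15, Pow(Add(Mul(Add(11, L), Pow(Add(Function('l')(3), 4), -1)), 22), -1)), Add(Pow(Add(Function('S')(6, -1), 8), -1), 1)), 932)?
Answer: Rational(-11397195, 763) ≈ -14937.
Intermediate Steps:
Mul(Mul(Add(-15, Pow(Add(Mul(Add(11, L), Pow(Add(Function('l')(3), 4), -1)), 22), -1)), Add(Pow(Add(Function('S')(6, -1), 8), -1), 1)), 932) = Mul(Mul(Add(-15, Pow(Add(Mul(Add(11, 9), Pow(Add(5, 4), -1)), 22), -1)), Add(Pow(Add(6, 8), -1), 1)), 932) = Mul(Mul(Add(-15, Pow(Add(Mul(20, Pow(9, -1)), 22), -1)), Add(Pow(14, -1), 1)), 932) = Mul(Mul(Add(-15, Pow(Add(Mul(20, Rational(1, 9)), 22), -1)), Add(Rational(1, 14), 1)), 932) = Mul(Mul(Add(-15, Pow(Add(Rational(20, 9), 22), -1)), Rational(15, 14)), 932) = Mul(Mul(Add(-15, Pow(Rational(218, 9), -1)), Rational(15, 14)), 932) = Mul(Mul(Add(-15, Rational(9, 218)), Rational(15, 14)), 932) = Mul(Mul(Rational(-3261, 218), Rational(15, 14)), 932) = Mul(Rational(-48915, 3052), 932) = Rational(-11397195, 763)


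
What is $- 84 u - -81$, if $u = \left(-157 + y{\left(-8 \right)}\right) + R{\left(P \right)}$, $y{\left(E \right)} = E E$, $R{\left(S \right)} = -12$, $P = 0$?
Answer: $8901$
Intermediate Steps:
$y{\left(E \right)} = E^{2}$
$u = -105$ ($u = \left(-157 + \left(-8\right)^{2}\right) - 12 = \left(-157 + 64\right) - 12 = -93 - 12 = -105$)
$- 84 u - -81 = \left(-84\right) \left(-105\right) - -81 = 8820 + \left(-16 + 97\right) = 8820 + 81 = 8901$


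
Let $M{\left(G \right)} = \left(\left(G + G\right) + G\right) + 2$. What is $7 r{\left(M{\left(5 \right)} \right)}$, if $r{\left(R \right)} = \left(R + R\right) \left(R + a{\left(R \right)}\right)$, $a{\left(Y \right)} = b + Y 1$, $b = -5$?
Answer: $6902$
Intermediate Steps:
$a{\left(Y \right)} = -5 + Y$ ($a{\left(Y \right)} = -5 + Y 1 = -5 + Y$)
$M{\left(G \right)} = 2 + 3 G$ ($M{\left(G \right)} = \left(2 G + G\right) + 2 = 3 G + 2 = 2 + 3 G$)
$r{\left(R \right)} = 2 R \left(-5 + 2 R\right)$ ($r{\left(R \right)} = \left(R + R\right) \left(R + \left(-5 + R\right)\right) = 2 R \left(-5 + 2 R\right)$)
$7 r{\left(M{\left(5 \right)} \right)} = 7 \cdot 2 \left(2 + 3 \cdot 5\right) \left(-5 + 2 \left(2 + 3 \cdot 5\right)\right) = 7 \cdot 2 \left(2 + 15\right) \left(-5 + 2 \left(2 + 15\right)\right) = 7 \cdot 2 \cdot 17 \left(-5 + 2 \cdot 17\right) = 7 \cdot 2 \cdot 17 \left(-5 + 34\right) = 7 \cdot 2 \cdot 17 \cdot 29 = 7 \cdot 986 = 6902$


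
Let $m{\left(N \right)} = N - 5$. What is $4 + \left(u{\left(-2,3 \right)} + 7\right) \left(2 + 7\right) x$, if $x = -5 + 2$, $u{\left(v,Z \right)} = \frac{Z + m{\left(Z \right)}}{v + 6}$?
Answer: $- \frac{767}{4} \approx -191.75$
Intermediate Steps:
$m{\left(N \right)} = -5 + N$ ($m{\left(N \right)} = N - 5 = -5 + N$)
$u{\left(v,Z \right)} = \frac{-5 + 2 Z}{6 + v}$ ($u{\left(v,Z \right)} = \frac{Z + \left(-5 + Z\right)}{v + 6} = \frac{-5 + 2 Z}{6 + v}$)
$x = -3$
$4 + \left(u{\left(-2,3 \right)} + 7\right) \left(2 + 7\right) x = 4 + \left(\frac{-5 + 2 \cdot 3}{6 - 2} + 7\right) \left(2 + 7\right) \left(-3\right) = 4 + \left(\frac{-5 + 6}{4} + 7\right) 9 \left(-3\right) = 4 + \left(\frac{1}{4} \cdot 1 + 7\right) 9 \left(-3\right) = 4 + \left(\frac{1}{4} + 7\right) 9 \left(-3\right) = 4 + \frac{29}{4} \cdot 9 \left(-3\right) = 4 + \frac{261}{4} \left(-3\right) = 4 - \frac{783}{4} = - \frac{767}{4}$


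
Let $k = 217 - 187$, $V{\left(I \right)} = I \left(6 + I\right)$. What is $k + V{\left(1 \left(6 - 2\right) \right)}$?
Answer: $70$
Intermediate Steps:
$k = 30$ ($k = 217 - 187 = 30$)
$k + V{\left(1 \left(6 - 2\right) \right)} = 30 + 1 \left(6 - 2\right) \left(6 + 1 \left(6 - 2\right)\right) = 30 + 1 \cdot 4 \left(6 + 1 \cdot 4\right) = 30 + 4 \left(6 + 4\right) = 30 + 4 \cdot 10 = 30 + 40 = 70$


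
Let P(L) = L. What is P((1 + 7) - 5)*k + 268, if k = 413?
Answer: 1507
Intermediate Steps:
P((1 + 7) - 5)*k + 268 = ((1 + 7) - 5)*413 + 268 = (8 - 5)*413 + 268 = 3*413 + 268 = 1239 + 268 = 1507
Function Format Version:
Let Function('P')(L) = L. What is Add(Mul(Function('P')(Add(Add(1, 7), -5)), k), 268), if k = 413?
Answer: 1507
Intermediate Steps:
Add(Mul(Function('P')(Add(Add(1, 7), -5)), k), 268) = Add(Mul(Add(Add(1, 7), -5), 413), 268) = Add(Mul(Add(8, -5), 413), 268) = Add(Mul(3, 413), 268) = Add(1239, 268) = 1507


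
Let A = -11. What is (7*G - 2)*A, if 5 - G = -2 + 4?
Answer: -209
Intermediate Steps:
G = 3 (G = 5 - (-2 + 4) = 5 - 1*2 = 5 - 2 = 3)
(7*G - 2)*A = (7*3 - 2)*(-11) = (21 - 2)*(-11) = 19*(-11) = -209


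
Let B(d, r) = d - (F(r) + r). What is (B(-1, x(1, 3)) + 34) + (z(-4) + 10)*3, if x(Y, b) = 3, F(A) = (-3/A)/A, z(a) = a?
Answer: 145/3 ≈ 48.333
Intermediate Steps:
F(A) = -3/A²
B(d, r) = d - r + 3/r² (B(d, r) = d - (-3/r² + r) = d - (r - 3/r²) = d + (-r + 3/r²) = d - r + 3/r²)
(B(-1, x(1, 3)) + 34) + (z(-4) + 10)*3 = ((-1 - 1*3 + 3/3²) + 34) + (-4 + 10)*3 = ((-1 - 3 + 3*(⅑)) + 34) + 6*3 = ((-1 - 3 + ⅓) + 34) + 18 = (-11/3 + 34) + 18 = 91/3 + 18 = 145/3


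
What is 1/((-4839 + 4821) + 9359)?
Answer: 1/9341 ≈ 0.00010705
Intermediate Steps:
1/((-4839 + 4821) + 9359) = 1/(-18 + 9359) = 1/9341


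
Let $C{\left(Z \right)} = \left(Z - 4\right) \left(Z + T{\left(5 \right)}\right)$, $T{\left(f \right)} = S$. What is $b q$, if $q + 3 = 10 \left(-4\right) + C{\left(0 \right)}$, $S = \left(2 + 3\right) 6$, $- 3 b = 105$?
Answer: $5705$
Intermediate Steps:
$b = -35$ ($b = \left(- \frac{1}{3}\right) 105 = -35$)
$S = 30$ ($S = 5 \cdot 6 = 30$)
$T{\left(f \right)} = 30$
$C{\left(Z \right)} = \left(-4 + Z\right) \left(30 + Z\right)$ ($C{\left(Z \right)} = \left(Z - 4\right) \left(Z + 30\right) = \left(-4 + Z\right) \left(30 + Z\right)$)
$q = -163$ ($q = -3 + \left(10 \left(-4\right) + \left(-120 + 0^{2} + 26 \cdot 0\right)\right) = -3 + \left(-40 + \left(-120 + 0 + 0\right)\right) = -3 - 160 = -163$)
$b q = \left(-35\right) \left(-163\right) = 5705$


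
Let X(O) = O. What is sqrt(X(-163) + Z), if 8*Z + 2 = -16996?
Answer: I*sqrt(9151)/2 ≈ 47.83*I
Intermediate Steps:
Z = -8499/4 (Z = -1/4 + (1/8)*(-16996) = -1/4 - 4249/2 = -8499/4 ≈ -2124.8)
sqrt(X(-163) + Z) = sqrt(-163 - 8499/4) = sqrt(-9151/4) = I*sqrt(9151)/2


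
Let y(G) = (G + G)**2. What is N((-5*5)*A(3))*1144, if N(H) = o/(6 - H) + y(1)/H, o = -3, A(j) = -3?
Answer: 191048/1725 ≈ 110.75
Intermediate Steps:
y(G) = 4*G**2 (y(G) = (2*G)**2 = 4*G**2)
N(H) = -3/(6 - H) + 4/H (N(H) = -3/(6 - H) + (4*1**2)/H = -3/(6 - H) + (4*1)/H = -3/(6 - H) + 4/H)
N((-5*5)*A(3))*1144 = ((-24 + 7*(-5*5*(-3)))/(((-5*5*(-3)))*(-6 - 5*5*(-3))))*1144 = ((-24 + 7*(-25*(-3)))/(((-25*(-3)))*(-6 - 25*(-3))))*1144 = ((-24 + 7*75)/(75*(-6 + 75)))*1144 = ((1/75)*(-24 + 525)/69)*1144 = ((1/75)*(1/69)*501)*1144 = (167/1725)*1144 = 191048/1725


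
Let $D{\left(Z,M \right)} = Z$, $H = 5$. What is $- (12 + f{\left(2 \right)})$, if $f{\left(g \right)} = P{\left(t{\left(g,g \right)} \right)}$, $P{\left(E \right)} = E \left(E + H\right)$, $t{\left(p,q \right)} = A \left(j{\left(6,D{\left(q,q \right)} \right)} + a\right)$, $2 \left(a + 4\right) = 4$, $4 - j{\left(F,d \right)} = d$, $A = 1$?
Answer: $-12$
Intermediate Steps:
$j{\left(F,d \right)} = 4 - d$
$a = -2$ ($a = -4 + \frac{1}{2} \cdot 4 = -4 + 2 = -2$)
$t{\left(p,q \right)} = 2 - q$ ($t{\left(p,q \right)} = 1 \left(\left(4 - q\right) - 2\right) = 1 \left(2 - q\right) = 2 - q$)
$P{\left(E \right)} = E \left(5 + E\right)$ ($P{\left(E \right)} = E \left(E + 5\right) = E \left(5 + E\right)$)
$f{\left(g \right)} = \left(2 - g\right) \left(7 - g\right)$ ($f{\left(g \right)} = \left(2 - g\right) \left(5 - \left(-2 + g\right)\right) = \left(2 - g\right) \left(7 - g\right)$)
$- (12 + f{\left(2 \right)}) = - (12 + \left(-7 + 2\right) \left(-2 + 2\right)) = - (12 - 0) = - (12 + 0) = \left(-1\right) 12 = -12$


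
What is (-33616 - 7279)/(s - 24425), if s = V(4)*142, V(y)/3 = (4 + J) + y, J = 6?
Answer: 40895/18461 ≈ 2.2152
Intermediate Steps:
V(y) = 30 + 3*y (V(y) = 3*((4 + 6) + y) = 3*(10 + y) = 30 + 3*y)
s = 5964 (s = (30 + 3*4)*142 = (30 + 12)*142 = 42*142 = 5964)
(-33616 - 7279)/(s - 24425) = (-33616 - 7279)/(5964 - 24425) = -40895/(-18461) = -40895*(-1/18461) = 40895/18461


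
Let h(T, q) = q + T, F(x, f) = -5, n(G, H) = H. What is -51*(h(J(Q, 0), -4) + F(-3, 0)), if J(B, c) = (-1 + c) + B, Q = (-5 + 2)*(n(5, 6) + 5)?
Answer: 2193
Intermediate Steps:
Q = -33 (Q = (-5 + 2)*(6 + 5) = -3*11 = -33)
J(B, c) = -1 + B + c
h(T, q) = T + q
-51*(h(J(Q, 0), -4) + F(-3, 0)) = -51*(((-1 - 33 + 0) - 4) - 5) = -51*((-34 - 4) - 5) = -51*(-38 - 5) = -51*(-43) = 2193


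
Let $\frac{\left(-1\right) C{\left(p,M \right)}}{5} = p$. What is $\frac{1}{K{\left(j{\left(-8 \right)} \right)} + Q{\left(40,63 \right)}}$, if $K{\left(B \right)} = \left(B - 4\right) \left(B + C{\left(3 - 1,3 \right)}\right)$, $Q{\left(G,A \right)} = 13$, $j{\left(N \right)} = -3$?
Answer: $\frac{1}{104} \approx 0.0096154$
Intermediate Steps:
$C{\left(p,M \right)} = - 5 p$
$K{\left(B \right)} = \left(-10 + B\right) \left(-4 + B\right)$ ($K{\left(B \right)} = \left(B - 4\right) \left(B - 5 \left(3 - 1\right)\right) = \left(-4 + B\right) \left(B - 5 \left(3 - 1\right)\right) = \left(-4 + B\right) \left(B - 10\right) = \left(-4 + B\right) \left(-10 + B\right) = \left(-10 + B\right) \left(-4 + B\right)$)
$\frac{1}{K{\left(j{\left(-8 \right)} \right)} + Q{\left(40,63 \right)}} = \frac{1}{\left(40 + \left(-3\right)^{2} - -42\right) + 13} = \frac{1}{\left(40 + 9 + 42\right) + 13} = \frac{1}{91 + 13} = \frac{1}{104}$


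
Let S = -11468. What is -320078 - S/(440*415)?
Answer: -14611557833/45650 ≈ -3.2008e+5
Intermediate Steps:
-320078 - S/(440*415) = -320078 - (-11468)/(440*415) = -320078 - (-11468)/182600 = -320078 - 1*(-2867/45650) = -320078 + 2867/45650 = -14611557833/45650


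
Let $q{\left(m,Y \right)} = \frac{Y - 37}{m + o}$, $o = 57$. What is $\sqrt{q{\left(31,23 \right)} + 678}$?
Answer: $\frac{5 \sqrt{13123}}{22} \approx 26.035$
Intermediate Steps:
$q{\left(m,Y \right)} = \frac{-37 + Y}{57 + m}$ ($q{\left(m,Y \right)} = \frac{Y - 37}{m + 57} = \frac{-37 + Y}{57 + m}$)
$\sqrt{q{\left(31,23 \right)} + 678} = \sqrt{\frac{-37 + 23}{57 + 31} + 678} = \sqrt{\frac{1}{88} \left(-14\right) + 678} = \sqrt{- \frac{7}{44} + 678} = \sqrt{\frac{29825}{44}} = \frac{5 \sqrt{13123}}{22}$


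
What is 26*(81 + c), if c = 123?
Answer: 5304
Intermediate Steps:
26*(81 + c) = 26*(81 + 123) = 26*204 = 5304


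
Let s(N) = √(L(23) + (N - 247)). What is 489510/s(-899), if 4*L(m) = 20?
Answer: -69930*I*√1141/163 ≈ -14492.0*I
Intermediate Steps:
L(m) = 5 (L(m) = (¼)*20 = 5)
s(N) = √(-242 + N) (s(N) = √(5 + (N - 247)) = √(5 + (-247 + N)) = √(-242 + N))
489510/s(-899) = 489510/(√(-242 - 899)) = 489510/(√(-1141)) = 489510/((I*√1141)) = 489510*(-I*√1141/1141) = -69930*I*√1141/163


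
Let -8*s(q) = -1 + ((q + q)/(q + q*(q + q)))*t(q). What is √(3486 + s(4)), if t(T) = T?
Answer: √501986/12 ≈ 59.042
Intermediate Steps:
s(q) = ⅛ - q²/(4*(q + 2*q²)) (s(q) = -(-1 + ((q + q)/(q + q*(q + q)))*q)/8 = -(-1 + ((2*q)/(q + q*(2*q)))*q)/8 = -(-1 + ((2*q)/(q + 2*q²))*q)/8 = -(-1 + (2*q/(q + 2*q²))*q)/8 = -(-1 + 2*q²/(q + 2*q²))/8 = ⅛ - q²/(4*(q + 2*q²)))
√(3486 + s(4)) = √(3486 + 1/(8*(1 + 2*4))) = √(3486 + 1/(8*(1 + 8))) = √(3486 + (⅛)/9) = √(3486 + (⅛)*(⅑)) = √(3486 + 1/72) = √(250993/72) = √501986/12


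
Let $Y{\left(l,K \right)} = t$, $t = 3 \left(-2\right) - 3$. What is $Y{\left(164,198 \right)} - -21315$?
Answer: $21306$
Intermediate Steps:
$t = -9$ ($t = -6 - 3 = -9$)
$Y{\left(l,K \right)} = -9$
$Y{\left(164,198 \right)} - -21315 = -9 - -21315 = -9 + 21315 = 21306$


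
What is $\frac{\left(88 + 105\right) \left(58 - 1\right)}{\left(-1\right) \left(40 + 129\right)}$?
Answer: $- \frac{11001}{169} \approx -65.095$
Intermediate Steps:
$\frac{\left(88 + 105\right) \left(58 - 1\right)}{\left(-1\right) \left(40 + 129\right)} = \frac{193 \left(58 - 1\right)}{\left(-1\right) 169} = \frac{193 \cdot 57}{-169} = 11001 \left(- \frac{1}{169}\right) = - \frac{11001}{169}$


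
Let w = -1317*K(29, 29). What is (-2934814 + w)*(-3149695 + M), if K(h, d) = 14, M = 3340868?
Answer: -564582044596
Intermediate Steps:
w = -18438 (w = -1317*14 = -18438)
(-2934814 + w)*(-3149695 + M) = (-2934814 - 18438)*(-3149695 + 3340868) = -2953252*191173 = -564582044596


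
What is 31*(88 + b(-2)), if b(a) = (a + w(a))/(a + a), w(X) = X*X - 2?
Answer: 2728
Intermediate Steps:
w(X) = -2 + X**2 (w(X) = X**2 - 2 = -2 + X**2)
b(a) = (-2 + a + a**2)/(2*a) (b(a) = (a + (-2 + a**2))/(a + a) = (-2 + a + a**2)/((2*a)) = (-2 + a + a**2)*(1/(2*a)) = (-2 + a + a**2)/(2*a))
31*(88 + b(-2)) = 31*(88 + (1/2)*(-2 - 2 + (-2)**2)/(-2)) = 31*(88 + (1/2)*(-1/2)*(-2 - 2 + 4)) = 31*(88 + (1/2)*(-1/2)*0) = 31*(88 + 0) = 31*88 = 2728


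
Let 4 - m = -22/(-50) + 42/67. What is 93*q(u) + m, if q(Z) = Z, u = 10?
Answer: 1562663/1675 ≈ 932.93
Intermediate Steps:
m = 4913/1675 (m = 4 - (-22/(-50) + 42/67) = 4 - (-22*(-1/50) + 42*(1/67)) = 4 - (11/25 + 42/67) = 4 - 1*1787/1675 = 4 - 1787/1675 = 4913/1675 ≈ 2.9331)
93*q(u) + m = 93*10 + 4913/1675 = 930 + 4913/1675 = 1562663/1675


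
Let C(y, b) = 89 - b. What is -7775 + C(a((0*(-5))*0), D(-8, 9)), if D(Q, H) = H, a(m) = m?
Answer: -7695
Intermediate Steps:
-7775 + C(a((0*(-5))*0), D(-8, 9)) = -7775 + (89 - 1*9) = -7775 + (89 - 9) = -7775 + 80 = -7695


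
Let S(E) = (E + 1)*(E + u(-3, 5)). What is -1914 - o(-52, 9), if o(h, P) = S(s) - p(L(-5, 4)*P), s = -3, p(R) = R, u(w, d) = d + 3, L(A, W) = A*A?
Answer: -1679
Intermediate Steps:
L(A, W) = A²
u(w, d) = 3 + d
S(E) = (1 + E)*(8 + E) (S(E) = (E + 1)*(E + (3 + 5)) = (1 + E)*(E + 8) = (1 + E)*(8 + E))
o(h, P) = -10 - 25*P (o(h, P) = (8 + (-3)² + 9*(-3)) - (-5)²*P = (8 + 9 - 27) - 25*P = -10 - 25*P)
-1914 - o(-52, 9) = -1914 - (-10 - 25*9) = -1914 - (-10 - 225) = -1914 - 1*(-235) = -1914 + 235 = -1679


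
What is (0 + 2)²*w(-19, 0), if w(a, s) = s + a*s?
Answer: 0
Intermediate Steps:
(0 + 2)²*w(-19, 0) = (0 + 2)²*(0*(1 - 19)) = 2²*(0*(-18)) = 4*0 = 0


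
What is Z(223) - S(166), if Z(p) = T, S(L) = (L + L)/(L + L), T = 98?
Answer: 97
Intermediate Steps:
S(L) = 1 (S(L) = (2*L)/((2*L)) = (2*L)*(1/(2*L)) = 1)
Z(p) = 98
Z(223) - S(166) = 98 - 1*1 = 98 - 1 = 97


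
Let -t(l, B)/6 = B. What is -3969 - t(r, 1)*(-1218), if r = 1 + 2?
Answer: -11277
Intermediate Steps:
r = 3
t(l, B) = -6*B
-3969 - t(r, 1)*(-1218) = -3969 - (-6*1)*(-1218) = -3969 - (-6)*(-1218) = -3969 - 1*7308 = -3969 - 7308 = -11277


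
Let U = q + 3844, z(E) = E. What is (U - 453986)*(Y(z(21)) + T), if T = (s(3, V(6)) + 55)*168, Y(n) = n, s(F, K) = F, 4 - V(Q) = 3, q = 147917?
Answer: -2951227125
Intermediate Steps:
V(Q) = 1 (V(Q) = 4 - 1*3 = 4 - 3 = 1)
T = 9744 (T = (3 + 55)*168 = 58*168 = 9744)
U = 151761 (U = 147917 + 3844 = 151761)
(U - 453986)*(Y(z(21)) + T) = (151761 - 453986)*(21 + 9744) = -302225*9765 = -2951227125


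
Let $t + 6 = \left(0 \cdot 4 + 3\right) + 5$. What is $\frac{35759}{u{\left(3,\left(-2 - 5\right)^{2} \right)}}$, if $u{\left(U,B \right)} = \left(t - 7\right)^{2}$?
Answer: $\frac{35759}{25} \approx 1430.4$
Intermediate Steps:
$t = 2$ ($t = -6 + \left(\left(0 \cdot 4 + 3\right) + 5\right) = -6 + \left(\left(0 + 3\right) + 5\right) = -6 + \left(3 + 5\right) = -6 + 8 = 2$)
$u{\left(U,B \right)} = 25$ ($u{\left(U,B \right)} = \left(2 - 7\right)^{2} = \left(-5\right)^{2} = 25$)
$\frac{35759}{u{\left(3,\left(-2 - 5\right)^{2} \right)}} = \frac{35759}{25}$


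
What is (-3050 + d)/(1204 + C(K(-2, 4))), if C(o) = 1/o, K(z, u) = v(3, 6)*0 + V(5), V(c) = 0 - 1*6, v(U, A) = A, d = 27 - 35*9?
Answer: -20028/7223 ≈ -2.7728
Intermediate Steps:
d = -288 (d = 27 - 315 = -288)
V(c) = -6 (V(c) = 0 - 6 = -6)
K(z, u) = -6 (K(z, u) = 6*0 - 6 = 0 - 6 = -6)
(-3050 + d)/(1204 + C(K(-2, 4))) = (-3050 - 288)/(1204 + 1/(-6)) = -3338/(1204 - 1/6) = -3338/7223/6 = -3338*6/7223 = -20028/7223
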